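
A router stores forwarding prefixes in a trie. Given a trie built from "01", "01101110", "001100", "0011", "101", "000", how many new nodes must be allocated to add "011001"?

2

Walking "011001" from the root, the first 4 characters ("0110") follow existing edges; "0" is the first miss.
So 6 − 4 = 2 new nodes.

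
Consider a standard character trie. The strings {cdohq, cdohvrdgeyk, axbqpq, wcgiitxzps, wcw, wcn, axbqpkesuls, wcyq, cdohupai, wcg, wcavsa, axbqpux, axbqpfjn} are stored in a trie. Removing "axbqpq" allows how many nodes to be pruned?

1

Walk "axbqpq" from the leaf back toward the root, removing each node that no remaining word uses.
The suffix "q" (1 node) is used only by "axbqpq"; the node for "axbqp" still has the child "k", so pruning stops there.
Nodes removed: 1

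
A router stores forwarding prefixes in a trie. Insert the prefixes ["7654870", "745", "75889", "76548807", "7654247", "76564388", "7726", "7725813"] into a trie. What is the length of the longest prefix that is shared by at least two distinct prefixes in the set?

The deepest shared node is where two words last agree before diverging.
"7654870" and "76548807" agree on "76548" (5 characters) before diverging; nothing deeper is shared.
Longest shared-prefix length: 5

5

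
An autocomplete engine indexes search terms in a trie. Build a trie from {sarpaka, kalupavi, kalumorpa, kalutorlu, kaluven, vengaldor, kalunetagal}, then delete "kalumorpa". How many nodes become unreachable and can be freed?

5

Walk "kalumorpa" from the leaf back toward the root, removing each node that no remaining word uses.
The suffix "morpa" (5 nodes) is used only by "kalumorpa"; the node for "kalu" still has the child "p", so pruning stops there.
Nodes removed: 5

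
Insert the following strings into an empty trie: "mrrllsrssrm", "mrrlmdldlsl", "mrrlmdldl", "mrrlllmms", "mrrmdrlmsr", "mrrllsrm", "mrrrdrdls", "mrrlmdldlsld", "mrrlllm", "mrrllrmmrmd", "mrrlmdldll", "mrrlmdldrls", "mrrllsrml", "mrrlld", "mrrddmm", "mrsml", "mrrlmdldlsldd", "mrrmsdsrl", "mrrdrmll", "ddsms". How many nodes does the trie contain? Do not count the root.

Count nodes per top-level branch (shared prefixes stored once):
  'd'-branch (ddsms): 5 nodes
  'm'-branch (mrrddmm, mrrdrmll, mrrlld, mrrlllm, mrrlllmms, mrrllrmmrmd, mrrllsrm, mrrllsrml, mrrllsrssrm, mrrlmdldl, mrrlmdldll, mrrlmdldlsl, mrrlmdldlsld, mrrlmdldlsldd, mrrlmdldrls, mrrmdrlmsr, mrrmsdsrl, mrrrdrdls, mrsml): 66 nodes
Sum: 71

71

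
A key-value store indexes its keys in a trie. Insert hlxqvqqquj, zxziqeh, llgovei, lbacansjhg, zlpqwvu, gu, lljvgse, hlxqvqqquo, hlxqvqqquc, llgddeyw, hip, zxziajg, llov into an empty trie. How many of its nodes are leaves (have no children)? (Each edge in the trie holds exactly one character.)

A leaf is a node with no children — equivalently, the end of a word that is not a proper prefix of any other stored word.
Those words: "gu", "hip", "hlxqvqqquc", "hlxqvqqquj", "hlxqvqqquo", "lbacansjhg", "llgddeyw", "llgovei", "lljvgse", "llov", "zlpqwvu", "zxziajg", "zxziqeh"
Leaf count: 13

13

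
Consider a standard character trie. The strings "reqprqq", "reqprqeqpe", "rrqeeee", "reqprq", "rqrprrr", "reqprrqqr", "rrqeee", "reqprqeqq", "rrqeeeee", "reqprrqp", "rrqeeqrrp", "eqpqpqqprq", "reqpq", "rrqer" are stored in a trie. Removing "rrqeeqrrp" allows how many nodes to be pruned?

4

A node on "rrqeeqrrp"'s path can go only if nothing else ends at it or branches off below it.
The suffix "qrrp" (4 nodes) is used only by "rrqeeqrrp"; the node for "rrqee" still has the child "e", so pruning stops there.
Nodes removed: 4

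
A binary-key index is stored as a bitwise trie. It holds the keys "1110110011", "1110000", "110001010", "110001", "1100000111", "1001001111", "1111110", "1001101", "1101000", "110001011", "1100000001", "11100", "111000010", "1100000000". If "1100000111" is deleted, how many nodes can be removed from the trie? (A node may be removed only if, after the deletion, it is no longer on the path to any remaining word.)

3

After clearing the end-marker at "1100000111", prune upward until reaching a node still needed by another word.
The suffix "111" (3 nodes) is used only by "1100000111"; the node for "1100000" still has the child "0", so pruning stops there.
Nodes removed: 3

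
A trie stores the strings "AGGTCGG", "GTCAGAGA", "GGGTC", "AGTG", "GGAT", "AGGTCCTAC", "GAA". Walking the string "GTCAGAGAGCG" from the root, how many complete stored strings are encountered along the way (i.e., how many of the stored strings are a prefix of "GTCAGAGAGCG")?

Walk "GTCAGAGAGCG" from the root; an end-of-word marker is hit whenever a stored word is a prefix of "GTCAGAGAGCG".
Prefixes of the query that are stored words: "GTCAGAGA"
Count: 1

1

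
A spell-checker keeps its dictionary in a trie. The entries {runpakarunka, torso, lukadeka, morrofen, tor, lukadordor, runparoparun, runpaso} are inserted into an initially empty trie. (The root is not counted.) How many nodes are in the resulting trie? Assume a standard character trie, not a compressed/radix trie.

47

For each word, the new-node count is its length minus the longest prefix already in the trie:
  "runpakarunka" → 12 new (r, u, n, p, a, k, a, r, u, n, k, a)
  "torso" → 5 new (t, o, r, s, o)
  "lukadeka" → 8 new (l, u, k, a, d, e, k, a)
  "morrofen" → 8 new (m, o, r, r, o, f, e, n)
  "tor" → prefix "tor" already present; 0 new (none)
  "lukadordor" → prefix "lukad" already present; 5 new (o, r, d, o, r)
  "runparoparun" → prefix "runpa" already present; 7 new (r, o, p, a, r, u, n)
  "runpaso" → prefix "runpa" already present; 2 new (s, o)
Total nodes = 12 + 5 + 8 + 8 + 0 + 5 + 7 + 2 = 47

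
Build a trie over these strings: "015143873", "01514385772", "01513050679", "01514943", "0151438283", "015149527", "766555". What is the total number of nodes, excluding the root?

35

Count nodes per top-level branch (shared prefixes stored once):
  '0'-branch (01513050679, 0151438283, 01514385772, 015143873, 01514943, 015149527): 29 nodes
  '7'-branch (766555): 6 nodes
Sum: 35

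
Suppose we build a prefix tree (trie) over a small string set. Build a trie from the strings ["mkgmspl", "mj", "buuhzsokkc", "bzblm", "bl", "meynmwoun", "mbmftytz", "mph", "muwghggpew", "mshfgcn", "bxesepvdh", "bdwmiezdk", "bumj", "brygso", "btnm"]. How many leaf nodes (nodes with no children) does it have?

Leaves are exactly the stored words that no other stored word extends.
Those words: "bdwmiezdk", "bl", "brygso", "btnm", "bumj", "buuhzsokkc", "bxesepvdh", "bzblm", "mbmftytz", "meynmwoun", "mj", "mkgmspl", "mph", "mshfgcn", "muwghggpew"
Leaf count: 15

15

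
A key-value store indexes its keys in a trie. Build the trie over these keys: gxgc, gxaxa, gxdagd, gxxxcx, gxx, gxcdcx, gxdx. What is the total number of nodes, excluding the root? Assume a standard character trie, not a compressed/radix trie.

20

For each word, the new-node count is its length minus the longest prefix already in the trie:
  "gxgc" → 4 new (g, x, g, c)
  "gxaxa" → prefix "gx" already present; 3 new (a, x, a)
  "gxdagd" → prefix "gx" already present; 4 new (d, a, g, d)
  "gxxxcx" → prefix "gx" already present; 4 new (x, x, c, x)
  "gxx" → prefix "gxx" already present; 0 new (none)
  "gxcdcx" → prefix "gx" already present; 4 new (c, d, c, x)
  "gxdx" → prefix "gxd" already present; 1 new (x)
Total nodes = 4 + 3 + 4 + 4 + 0 + 4 + 1 = 20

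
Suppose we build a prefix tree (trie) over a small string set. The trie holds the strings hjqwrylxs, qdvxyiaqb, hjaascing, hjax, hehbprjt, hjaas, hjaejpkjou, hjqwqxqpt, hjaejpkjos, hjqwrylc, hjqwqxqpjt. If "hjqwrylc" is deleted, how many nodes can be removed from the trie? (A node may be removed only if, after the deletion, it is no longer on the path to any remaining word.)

1

A node on "hjqwrylc"'s path can go only if nothing else ends at it or branches off below it.
The suffix "c" (1 node) is used only by "hjqwrylc"; the node for "hjqwryl" still has the child "x", so pruning stops there.
Nodes removed: 1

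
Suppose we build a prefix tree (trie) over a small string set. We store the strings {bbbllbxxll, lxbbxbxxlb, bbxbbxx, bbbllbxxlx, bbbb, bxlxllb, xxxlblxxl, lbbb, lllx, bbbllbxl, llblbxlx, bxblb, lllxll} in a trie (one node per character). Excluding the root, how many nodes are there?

60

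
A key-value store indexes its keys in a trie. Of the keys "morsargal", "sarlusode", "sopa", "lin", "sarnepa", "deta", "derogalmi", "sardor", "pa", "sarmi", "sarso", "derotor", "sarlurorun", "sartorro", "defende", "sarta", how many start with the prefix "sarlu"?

Walk to "sarlu"; the words in its subtree are exactly those with that prefix.
Matches: "sarlurorun", "sarlusode"
Count: 2

2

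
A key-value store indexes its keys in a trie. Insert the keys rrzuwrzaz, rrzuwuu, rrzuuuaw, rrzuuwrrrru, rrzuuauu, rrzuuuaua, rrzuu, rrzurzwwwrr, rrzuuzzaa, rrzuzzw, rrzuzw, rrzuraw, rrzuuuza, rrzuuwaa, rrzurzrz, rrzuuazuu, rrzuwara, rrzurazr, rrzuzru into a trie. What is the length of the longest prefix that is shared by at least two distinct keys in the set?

7

Look for the deepest trie node that still has at least two words in its subtree.
e.g. "rrzuuuaua" and "rrzuuuaw" share the prefix "rrzuuua" of length 7; no pair shares a longer one.
Longest shared-prefix length: 7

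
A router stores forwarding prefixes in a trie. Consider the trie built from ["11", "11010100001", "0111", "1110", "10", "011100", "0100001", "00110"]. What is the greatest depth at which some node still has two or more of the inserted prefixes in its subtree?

Equivalently: take the maximum, over all pairs, of their longest common prefix length.
"0111" and "011100" agree on "0111" (4 characters) before diverging; nothing deeper is shared.
Longest shared-prefix length: 4

4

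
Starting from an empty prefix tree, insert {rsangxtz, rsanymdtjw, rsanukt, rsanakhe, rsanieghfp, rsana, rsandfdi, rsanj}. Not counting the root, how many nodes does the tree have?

32

Trie structure (* marks end of a word):
(root)
└─ r
   └─ s
      └─ a
         └─ n
            ├─ a *
            │  └─ k
            │     └─ h
            │        └─ e *
            ├─ d
            │  └─ f
            │     └─ d
            │        └─ i *
            ├─ g
            │  └─ x
            │     └─ t
            │        └─ z *
            ├─ i
            │  └─ e
            │     └─ g
            │        └─ h
            │           └─ f
            │              └─ p *
            ├─ j *
            ├─ u
            │  └─ k
            │     └─ t *
            └─ y
               └─ m
                  └─ d
                     └─ t
                        └─ j
                           └─ w *
Counting every labelled node above: 32.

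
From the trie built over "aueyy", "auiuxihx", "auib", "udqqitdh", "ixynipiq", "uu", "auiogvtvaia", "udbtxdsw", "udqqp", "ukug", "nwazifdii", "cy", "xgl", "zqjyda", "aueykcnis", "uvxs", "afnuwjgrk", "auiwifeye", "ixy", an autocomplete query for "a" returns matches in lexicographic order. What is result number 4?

Words with prefix "a", in lexicographic order: "afnuwjgrk", "aueykcnis", "aueyy", "auib", "auiogvtvaia", "auiuxihx", "auiwifeye"
The 4th is auib.

auib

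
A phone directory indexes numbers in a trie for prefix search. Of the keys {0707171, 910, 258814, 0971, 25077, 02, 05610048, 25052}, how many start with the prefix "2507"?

Traverse to the node for "2507", then collect every word in that subtree.
Matches: "25077"
Count: 1

1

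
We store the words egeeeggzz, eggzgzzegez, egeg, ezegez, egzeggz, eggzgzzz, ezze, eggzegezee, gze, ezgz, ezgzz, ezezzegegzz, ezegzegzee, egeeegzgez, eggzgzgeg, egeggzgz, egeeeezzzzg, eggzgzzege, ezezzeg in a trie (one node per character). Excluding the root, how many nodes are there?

For each word, the new-node count is its length minus the longest prefix already in the trie:
  "egeeeggzz" → 9 new (e, g, e, e, e, g, g, z, z)
  "eggzgzzegez" → prefix "eg" already present; 9 new (g, z, g, z, z, e, g, e, z)
  "egeg" → prefix "ege" already present; 1 new (g)
  "ezegez" → prefix "e" already present; 5 new (z, e, g, e, z)
  "egzeggz" → prefix "eg" already present; 5 new (z, e, g, g, z)
  "eggzgzzz" → prefix "eggzgzz" already present; 1 new (z)
  "ezze" → prefix "ez" already present; 2 new (z, e)
  "eggzegezee" → prefix "eggz" already present; 6 new (e, g, e, z, e, e)
  "gze" → 3 new (g, z, e)
  "ezgz" → prefix "ez" already present; 2 new (g, z)
  "ezgzz" → prefix "ezgz" already present; 1 new (z)
  "ezezzegegzz" → prefix "eze" already present; 8 new (z, z, e, g, e, g, z, z)
  "ezegzegzee" → prefix "ezeg" already present; 6 new (z, e, g, z, e, e)
  "egeeegzgez" → prefix "egeeeg" already present; 4 new (z, g, e, z)
  "eggzgzgeg" → prefix "eggzgz" already present; 3 new (g, e, g)
  "egeggzgz" → prefix "egeg" already present; 4 new (g, z, g, z)
  "egeeeezzzzg" → prefix "egeee" already present; 6 new (e, z, z, z, z, g)
  "eggzgzzege" → prefix "eggzgzzege" already present; 0 new (none)
  "ezezzeg" → prefix "ezezzeg" already present; 0 new (none)
Total nodes = 9 + 9 + 1 + 5 + 5 + 1 + 2 + 6 + 3 + 2 + 1 + 8 + 6 + 4 + 3 + 4 + 6 + 0 + 0 = 75

75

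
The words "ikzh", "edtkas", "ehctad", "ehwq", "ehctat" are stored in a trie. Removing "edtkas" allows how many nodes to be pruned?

5

Walk "edtkas" from the leaf back toward the root, removing each node that no remaining word uses.
The suffix "dtkas" (5 nodes) is used only by "edtkas"; the node for "e" still has the child "h", so pruning stops there.
Nodes removed: 5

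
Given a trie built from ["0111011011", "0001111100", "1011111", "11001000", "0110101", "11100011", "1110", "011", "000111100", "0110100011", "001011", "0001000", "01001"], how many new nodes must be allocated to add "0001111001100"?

4

Walking "0001111001100" from the root, the first 9 characters ("000111100") follow existing edges; "1" is the first miss.
Each of the 4 remaining characters creates one node.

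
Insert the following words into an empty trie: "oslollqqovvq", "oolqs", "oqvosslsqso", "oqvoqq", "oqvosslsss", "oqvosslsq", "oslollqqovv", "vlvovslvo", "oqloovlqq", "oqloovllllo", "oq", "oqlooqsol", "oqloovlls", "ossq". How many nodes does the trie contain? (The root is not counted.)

57

Insert word by word; a character creates a node only if that edge doesn't already exist:
  "oslollqqovvq" → 12 new (o, s, l, o, l, l, q, q, o, v, v, q)
  "oolqs" → prefix "o" already present; 4 new (o, l, q, s)
  "oqvosslsqso" → prefix "o" already present; 10 new (q, v, o, s, s, l, s, q, s, o)
  "oqvoqq" → prefix "oqvo" already present; 2 new (q, q)
  "oqvosslsss" → prefix "oqvossls" already present; 2 new (s, s)
  "oqvosslsq" → prefix "oqvosslsq" already present; 0 new (none)
  "oslollqqovv" → prefix "oslollqqovv" already present; 0 new (none)
  "vlvovslvo" → 9 new (v, l, v, o, v, s, l, v, o)
  "oqloovlqq" → prefix "oq" already present; 7 new (l, o, o, v, l, q, q)
  "oqloovllllo" → prefix "oqloovl" already present; 4 new (l, l, l, o)
  "oq" → prefix "oq" already present; 0 new (none)
  "oqlooqsol" → prefix "oqloo" already present; 4 new (q, s, o, l)
  "oqloovlls" → prefix "oqloovll" already present; 1 new (s)
  "ossq" → prefix "os" already present; 2 new (s, q)
Total nodes = 12 + 4 + 10 + 2 + 2 + 0 + 0 + 9 + 7 + 4 + 0 + 4 + 1 + 2 = 57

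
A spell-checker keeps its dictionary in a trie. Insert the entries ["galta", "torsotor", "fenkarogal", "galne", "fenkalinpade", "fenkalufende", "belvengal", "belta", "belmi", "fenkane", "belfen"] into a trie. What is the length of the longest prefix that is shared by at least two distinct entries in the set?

6

Look for the deepest trie node that still has at least two words in its subtree.
e.g. "fenkalinpade" and "fenkalufende" share the prefix "fenkal" of length 6; no pair shares a longer one.
Longest shared-prefix length: 6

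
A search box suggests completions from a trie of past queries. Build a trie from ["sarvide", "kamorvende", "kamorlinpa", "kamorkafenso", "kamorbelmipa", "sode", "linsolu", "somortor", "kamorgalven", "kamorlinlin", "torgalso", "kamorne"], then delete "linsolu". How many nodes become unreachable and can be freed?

7

After clearing the end-marker at "linsolu", prune upward until reaching a node still needed by another word.
No other word shares any prefix with "linsolu", so all 7 of its nodes go.
Nodes removed: 7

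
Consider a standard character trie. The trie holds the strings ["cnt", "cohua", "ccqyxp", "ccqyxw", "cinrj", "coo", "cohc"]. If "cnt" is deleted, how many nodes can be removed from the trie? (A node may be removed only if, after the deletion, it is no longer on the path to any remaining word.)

Walk "cnt" from the leaf back toward the root, removing each node that no remaining word uses.
The suffix "nt" (2 nodes) is used only by "cnt"; the node for "c" still has the child "o", so pruning stops there.
Nodes removed: 2

2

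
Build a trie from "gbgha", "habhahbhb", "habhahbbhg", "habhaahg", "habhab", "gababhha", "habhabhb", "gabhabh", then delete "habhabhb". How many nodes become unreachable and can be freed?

After clearing the end-marker at "habhabhb", prune upward until reaching a node still needed by another word.
The suffix "hb" (2 nodes) is used only by "habhabhb"; "habhab" is itself a stored word, so pruning stops there.
Nodes removed: 2

2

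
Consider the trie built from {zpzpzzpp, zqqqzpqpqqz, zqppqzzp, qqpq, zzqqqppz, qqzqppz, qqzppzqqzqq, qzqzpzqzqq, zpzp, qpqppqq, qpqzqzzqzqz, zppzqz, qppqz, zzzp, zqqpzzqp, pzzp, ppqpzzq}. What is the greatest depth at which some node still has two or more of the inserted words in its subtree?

4

Equivalently: take the maximum, over all pairs, of their longest common prefix length.
"zpzp" and "zpzpzzpp" agree on "zpzp" (4 characters) before diverging; nothing deeper is shared.
Longest shared-prefix length: 4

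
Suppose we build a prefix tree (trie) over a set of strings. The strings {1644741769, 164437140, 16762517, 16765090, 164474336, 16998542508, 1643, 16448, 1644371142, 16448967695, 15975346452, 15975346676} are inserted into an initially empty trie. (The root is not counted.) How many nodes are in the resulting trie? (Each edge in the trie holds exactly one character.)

Count nodes per top-level branch (shared prefixes stored once):
  '1'-branch (15975346452, 15975346676, 1643, 1644371142, 164437140, 1644741769, 164474336, 16448, 16448967695, 16762517, 16765090, 16998542508): 61 nodes
Sum: 61

61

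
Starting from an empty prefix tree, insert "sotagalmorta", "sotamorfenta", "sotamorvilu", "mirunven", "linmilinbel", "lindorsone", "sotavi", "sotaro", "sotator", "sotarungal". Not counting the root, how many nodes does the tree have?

Count nodes per top-level branch (shared prefixes stored once):
  'l'-branch (lindorsone, linmilinbel): 18 nodes
  'm'-branch (mirunven): 8 nodes
  's'-branch (sotagalmorta, sotamorfenta, sotamorvilu, sotaro, sotarungal, sotator, sotavi): 36 nodes
Sum: 62

62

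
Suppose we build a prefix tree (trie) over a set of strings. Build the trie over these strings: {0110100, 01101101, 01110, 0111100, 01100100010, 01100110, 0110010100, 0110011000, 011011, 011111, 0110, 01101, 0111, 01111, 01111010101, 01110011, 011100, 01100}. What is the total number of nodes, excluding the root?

38

Insert word by word; a character creates a node only if that edge doesn't already exist:
  "0110100" → 7 new (0, 1, 1, 0, 1, 0, 0)
  "01101101" → prefix "01101" already present; 3 new (1, 0, 1)
  "01110" → prefix "011" already present; 2 new (1, 0)
  "0111100" → prefix "0111" already present; 3 new (1, 0, 0)
  "01100100010" → prefix "0110" already present; 7 new (0, 1, 0, 0, 0, 1, 0)
  "01100110" → prefix "011001" already present; 2 new (1, 0)
  "0110010100" → prefix "0110010" already present; 3 new (1, 0, 0)
  "0110011000" → prefix "01100110" already present; 2 new (0, 0)
  "011011" → prefix "011011" already present; 0 new (none)
  "011111" → prefix "01111" already present; 1 new (1)
  "0110" → prefix "0110" already present; 0 new (none)
  "01101" → prefix "01101" already present; 0 new (none)
  "0111" → prefix "0111" already present; 0 new (none)
  "01111" → prefix "01111" already present; 0 new (none)
  "01111010101" → prefix "011110" already present; 5 new (1, 0, 1, 0, 1)
  "01110011" → prefix "01110" already present; 3 new (0, 1, 1)
  "011100" → prefix "011100" already present; 0 new (none)
  "01100" → prefix "01100" already present; 0 new (none)
Total nodes = 7 + 3 + 2 + 3 + 7 + 2 + 3 + 2 + 0 + 1 + 0 + 0 + 0 + 0 + 5 + 3 + 0 + 0 = 38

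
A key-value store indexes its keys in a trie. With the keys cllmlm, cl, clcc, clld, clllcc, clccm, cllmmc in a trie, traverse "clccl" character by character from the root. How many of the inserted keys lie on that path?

2

Check each prefix of "clccl" against the stored set — each match is an end-marker on the path.
Prefixes of the query that are stored words: "cl", "clcc"
Count: 2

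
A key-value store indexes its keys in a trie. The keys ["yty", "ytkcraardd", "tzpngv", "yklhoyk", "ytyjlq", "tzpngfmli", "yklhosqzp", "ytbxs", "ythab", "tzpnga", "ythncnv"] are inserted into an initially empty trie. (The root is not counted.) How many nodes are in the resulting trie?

45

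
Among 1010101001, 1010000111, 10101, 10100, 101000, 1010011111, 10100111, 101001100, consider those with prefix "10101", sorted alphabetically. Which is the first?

DFS of the "10101" subtree visits, in order: "10101", "1010101001"
The 1st is 10101.

10101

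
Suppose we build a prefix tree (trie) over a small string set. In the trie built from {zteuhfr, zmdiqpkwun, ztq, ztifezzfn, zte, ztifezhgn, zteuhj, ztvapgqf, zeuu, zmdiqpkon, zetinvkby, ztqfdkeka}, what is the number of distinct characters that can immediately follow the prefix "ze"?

Walk "ze" from the root, arriving at one node.
Characters that immediately follow "ze" among the stored strings: {t, u}.
That node has 2 child edges.

2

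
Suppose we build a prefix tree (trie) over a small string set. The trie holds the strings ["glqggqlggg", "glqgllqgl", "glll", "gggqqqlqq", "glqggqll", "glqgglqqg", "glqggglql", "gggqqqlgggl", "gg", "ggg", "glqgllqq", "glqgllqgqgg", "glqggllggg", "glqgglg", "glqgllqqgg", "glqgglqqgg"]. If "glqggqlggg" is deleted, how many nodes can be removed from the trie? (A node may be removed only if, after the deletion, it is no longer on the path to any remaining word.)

Walk "glqggqlggg" from the leaf back toward the root, removing each node that no remaining word uses.
The suffix "ggg" (3 nodes) is used only by "glqggqlggg"; the node for "glqggql" still has the child "l", so pruning stops there.
Nodes removed: 3

3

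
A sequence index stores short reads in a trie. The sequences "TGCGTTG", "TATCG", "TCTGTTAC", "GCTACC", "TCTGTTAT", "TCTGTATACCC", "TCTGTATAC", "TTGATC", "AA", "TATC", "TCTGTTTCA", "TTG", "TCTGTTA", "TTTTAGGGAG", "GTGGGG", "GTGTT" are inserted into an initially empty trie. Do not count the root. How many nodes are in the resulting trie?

Insert word by word; a character creates a node only if that edge doesn't already exist:
  "TGCGTTG" → 7 new (T, G, C, G, T, T, G)
  "TATCG" → prefix "T" already present; 4 new (A, T, C, G)
  "TCTGTTAC" → prefix "T" already present; 7 new (C, T, G, T, T, A, C)
  "GCTACC" → 6 new (G, C, T, A, C, C)
  "TCTGTTAT" → prefix "TCTGTTA" already present; 1 new (T)
  "TCTGTATACCC" → prefix "TCTGT" already present; 6 new (A, T, A, C, C, C)
  "TCTGTATAC" → prefix "TCTGTATAC" already present; 0 new (none)
  "TTGATC" → prefix "T" already present; 5 new (T, G, A, T, C)
  "AA" → 2 new (A, A)
  "TATC" → prefix "TATC" already present; 0 new (none)
  "TCTGTTTCA" → prefix "TCTGTT" already present; 3 new (T, C, A)
  "TTG" → prefix "TTG" already present; 0 new (none)
  "TCTGTTA" → prefix "TCTGTTA" already present; 0 new (none)
  "TTTTAGGGAG" → prefix "TT" already present; 8 new (T, T, A, G, G, G, A, G)
  "GTGGGG" → prefix "G" already present; 5 new (T, G, G, G, G)
  "GTGTT" → prefix "GTG" already present; 2 new (T, T)
Total nodes = 7 + 4 + 7 + 6 + 1 + 6 + 0 + 5 + 2 + 0 + 3 + 0 + 0 + 8 + 5 + 2 = 56

56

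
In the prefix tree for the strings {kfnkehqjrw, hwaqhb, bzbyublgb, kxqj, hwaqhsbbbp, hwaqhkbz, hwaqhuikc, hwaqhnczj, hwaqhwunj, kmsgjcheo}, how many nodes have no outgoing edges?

A leaf is a node with no children — equivalently, the end of a word that is not a proper prefix of any other stored word.
Those words: "bzbyublgb", "hwaqhb", "hwaqhkbz", "hwaqhnczj", "hwaqhsbbbp", "hwaqhuikc", "hwaqhwunj", "kfnkehqjrw", "kmsgjcheo", "kxqj"
Leaf count: 10

10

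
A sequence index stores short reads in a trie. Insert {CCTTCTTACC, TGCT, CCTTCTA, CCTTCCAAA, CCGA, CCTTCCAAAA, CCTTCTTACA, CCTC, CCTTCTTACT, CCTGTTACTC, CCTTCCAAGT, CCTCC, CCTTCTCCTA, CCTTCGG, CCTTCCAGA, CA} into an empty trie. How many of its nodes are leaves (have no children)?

A leaf is a node with no children — equivalently, the end of a word that is not a proper prefix of any other stored word.
Those words: "CA", "CCGA", "CCTCC", "CCTGTTACTC", "CCTTCCAAAA", "CCTTCCAAGT", "CCTTCCAGA", "CCTTCGG", "CCTTCTA", "CCTTCTCCTA", "CCTTCTTACA", "CCTTCTTACC", "CCTTCTTACT", "TGCT"
Leaf count: 14

14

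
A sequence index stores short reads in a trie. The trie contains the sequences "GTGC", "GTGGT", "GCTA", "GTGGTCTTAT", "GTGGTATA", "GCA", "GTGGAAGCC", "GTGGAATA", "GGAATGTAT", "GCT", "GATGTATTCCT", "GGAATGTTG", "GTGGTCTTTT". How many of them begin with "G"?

13

Traverse to the node for "G", then collect every word in that subtree.
Words under "G": GATGTATTCCT, GCA, GCT, GCTA, GGAATGTAT, GGAATGTTG, GTGC, GTGGAAGCC, GTGGAATA, GTGGT, GTGGTATA, GTGGTCTTAT, GTGGTCTTTT
Count: 13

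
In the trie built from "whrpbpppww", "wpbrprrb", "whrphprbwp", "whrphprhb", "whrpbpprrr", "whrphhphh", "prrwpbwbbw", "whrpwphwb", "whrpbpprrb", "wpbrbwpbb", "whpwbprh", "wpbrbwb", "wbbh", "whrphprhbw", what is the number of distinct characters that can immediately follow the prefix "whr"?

1

The children of the "whr" node are the distinct next characters among strings starting with "whr".
Characters that immediately follow "whr" among the stored strings: {p}.
That node has 1 child edge.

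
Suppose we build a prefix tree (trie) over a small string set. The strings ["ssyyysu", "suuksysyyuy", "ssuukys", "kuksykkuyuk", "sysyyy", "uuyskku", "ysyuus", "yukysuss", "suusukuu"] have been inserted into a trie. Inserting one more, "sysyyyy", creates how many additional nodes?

Walking "sysyyyy" from the root, the first 6 characters ("sysyyy") follow existing edges; "y" is the first miss.
New nodes needed: |"sysyyyy"| − 6 = 7 − 6 = 1.

1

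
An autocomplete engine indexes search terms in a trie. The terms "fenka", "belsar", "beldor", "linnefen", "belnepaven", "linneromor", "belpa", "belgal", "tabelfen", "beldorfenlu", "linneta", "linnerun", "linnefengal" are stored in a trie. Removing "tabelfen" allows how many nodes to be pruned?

8

After clearing the end-marker at "tabelfen", prune upward until reaching a node still needed by another word.
No other word shares any prefix with "tabelfen", so all 8 of its nodes go.
Nodes removed: 8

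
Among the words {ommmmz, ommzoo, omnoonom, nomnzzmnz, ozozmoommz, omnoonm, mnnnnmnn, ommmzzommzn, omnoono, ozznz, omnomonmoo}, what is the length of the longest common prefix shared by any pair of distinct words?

Equivalently: take the maximum, over all pairs, of their longest common prefix length.
e.g. "omnoono" and "omnoonom" share the prefix "omnoono" of length 7; no pair shares a longer one.
Longest shared-prefix length: 7

7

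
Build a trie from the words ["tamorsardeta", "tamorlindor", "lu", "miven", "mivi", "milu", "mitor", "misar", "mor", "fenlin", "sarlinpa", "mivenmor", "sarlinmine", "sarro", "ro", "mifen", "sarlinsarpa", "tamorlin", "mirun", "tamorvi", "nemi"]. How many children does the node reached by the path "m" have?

Walk "m" from the root, arriving at one node.
Characters that immediately follow "m" among the stored strings: {i, o}.
That node has 2 child edges.

2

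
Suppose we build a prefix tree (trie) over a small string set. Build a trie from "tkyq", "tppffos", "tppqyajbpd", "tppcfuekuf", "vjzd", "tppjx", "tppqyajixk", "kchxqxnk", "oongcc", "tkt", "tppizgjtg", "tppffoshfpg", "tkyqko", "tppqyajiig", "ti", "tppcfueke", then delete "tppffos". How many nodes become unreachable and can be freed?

Walk "tppffos" from the leaf back toward the root, removing each node that no remaining word uses.
Every node on "tppffos" is still needed (e.g. by "tppffoshfpg"), so nothing is freed.
Nodes removed: 0

0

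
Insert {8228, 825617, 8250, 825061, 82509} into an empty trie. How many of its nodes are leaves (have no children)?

A leaf is a node with no children — equivalently, the end of a word that is not a proper prefix of any other stored word.
Those words: "8228", "825061", "82509", "825617"
Leaf count: 4

4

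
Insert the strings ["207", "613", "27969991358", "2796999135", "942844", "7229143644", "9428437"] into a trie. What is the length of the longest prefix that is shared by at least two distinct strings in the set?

10

Equivalently: take the maximum, over all pairs, of their longest common prefix length.
"2796999135" and "27969991358" agree on "2796999135" (10 characters) before diverging; nothing deeper is shared.
Longest shared-prefix length: 10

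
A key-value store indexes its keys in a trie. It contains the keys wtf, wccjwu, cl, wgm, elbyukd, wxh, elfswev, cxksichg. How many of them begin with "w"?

Filter for entries beginning with "w":
Matches: "wccjwu", "wgm", "wtf", "wxh"
Count: 4

4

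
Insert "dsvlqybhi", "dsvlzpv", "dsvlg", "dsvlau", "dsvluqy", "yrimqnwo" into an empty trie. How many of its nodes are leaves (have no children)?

A leaf is a node with no children — equivalently, the end of a word that is not a proper prefix of any other stored word.
Those words: "dsvlau", "dsvlg", "dsvlqybhi", "dsvluqy", "dsvlzpv", "yrimqnwo"
Leaf count: 6

6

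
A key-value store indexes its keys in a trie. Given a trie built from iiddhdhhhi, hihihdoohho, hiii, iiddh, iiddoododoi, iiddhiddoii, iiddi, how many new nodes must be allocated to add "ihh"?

2

The longest prefix of "ihh" already in the trie is "i" (length 1).
Each of the 2 remaining characters creates one node.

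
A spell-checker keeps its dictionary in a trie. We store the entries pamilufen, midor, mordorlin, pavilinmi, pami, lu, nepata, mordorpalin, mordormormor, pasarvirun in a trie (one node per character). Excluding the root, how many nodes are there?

56

Trace insertions, counting only characters that open a new branch:
  "pamilufen" → 9 new (p, a, m, i, l, u, f, e, n)
  "midor" → 5 new (m, i, d, o, r)
  "mordorlin" → prefix "m" already present; 8 new (o, r, d, o, r, l, i, n)
  "pavilinmi" → prefix "pa" already present; 7 new (v, i, l, i, n, m, i)
  "pami" → prefix "pami" already present; 0 new (none)
  "lu" → 2 new (l, u)
  "nepata" → 6 new (n, e, p, a, t, a)
  "mordorpalin" → prefix "mordor" already present; 5 new (p, a, l, i, n)
  "mordormormor" → prefix "mordor" already present; 6 new (m, o, r, m, o, r)
  "pasarvirun" → prefix "pa" already present; 8 new (s, a, r, v, i, r, u, n)
Total nodes = 9 + 5 + 8 + 7 + 0 + 2 + 6 + 5 + 6 + 8 = 56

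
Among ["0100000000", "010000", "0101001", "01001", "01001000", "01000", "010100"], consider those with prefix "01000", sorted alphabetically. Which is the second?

Words with prefix "01000", in lexicographic order: "01000", "010000", "0100000000"
The 2nd is 010000.

010000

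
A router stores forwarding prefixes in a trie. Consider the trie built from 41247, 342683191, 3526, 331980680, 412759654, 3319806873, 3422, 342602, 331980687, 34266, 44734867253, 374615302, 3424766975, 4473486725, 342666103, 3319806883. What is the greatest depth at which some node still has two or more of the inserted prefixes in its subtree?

10

Equivalently: take the maximum, over all pairs, of their longest common prefix length.
"4473486725" and "44734867253" agree on "4473486725" (10 characters) before diverging; nothing deeper is shared.
Longest shared-prefix length: 10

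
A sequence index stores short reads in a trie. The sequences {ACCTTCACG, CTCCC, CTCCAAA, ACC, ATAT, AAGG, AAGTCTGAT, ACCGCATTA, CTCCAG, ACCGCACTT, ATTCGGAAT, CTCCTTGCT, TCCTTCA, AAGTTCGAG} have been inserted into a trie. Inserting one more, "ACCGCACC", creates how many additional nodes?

1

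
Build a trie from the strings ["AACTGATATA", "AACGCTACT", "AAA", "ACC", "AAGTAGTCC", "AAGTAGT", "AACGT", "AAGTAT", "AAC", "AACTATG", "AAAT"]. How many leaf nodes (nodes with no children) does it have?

A leaf is a node with no children — equivalently, the end of a word that is not a proper prefix of any other stored word.
Those words: "AAAT", "AACGCTACT", "AACGT", "AACTATG", "AACTGATATA", "AAGTAGTCC", "AAGTAT", "ACC"
Leaf count: 8

8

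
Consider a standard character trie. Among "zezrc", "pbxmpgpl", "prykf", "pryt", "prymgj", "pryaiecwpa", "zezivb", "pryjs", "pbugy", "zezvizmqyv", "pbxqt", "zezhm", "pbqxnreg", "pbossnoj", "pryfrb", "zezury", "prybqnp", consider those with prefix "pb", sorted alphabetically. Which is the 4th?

pbxmpgpl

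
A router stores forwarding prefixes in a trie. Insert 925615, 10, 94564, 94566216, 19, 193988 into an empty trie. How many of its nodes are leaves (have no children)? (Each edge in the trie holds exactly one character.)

A leaf is a node with no children — equivalently, the end of a word that is not a proper prefix of any other stored word.
Those words: "10", "193988", "925615", "94564", "94566216"
Leaf count: 5

5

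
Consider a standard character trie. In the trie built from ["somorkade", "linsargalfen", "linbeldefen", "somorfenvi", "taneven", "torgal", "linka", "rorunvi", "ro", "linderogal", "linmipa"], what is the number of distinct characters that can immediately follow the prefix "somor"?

Walk "somor" from the root, arriving at one node.
Characters that immediately follow "somor" among the stored strings: {f, k}.
That node has 2 child edges.

2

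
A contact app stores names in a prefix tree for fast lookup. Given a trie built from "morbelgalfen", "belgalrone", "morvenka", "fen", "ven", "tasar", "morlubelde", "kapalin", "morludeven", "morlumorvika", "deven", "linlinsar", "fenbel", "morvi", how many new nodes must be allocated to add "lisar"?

"li" is already a path in the trie; the remaining "sar" must be added.
New nodes needed: |"lisar"| − 2 = 5 − 2 = 3.

3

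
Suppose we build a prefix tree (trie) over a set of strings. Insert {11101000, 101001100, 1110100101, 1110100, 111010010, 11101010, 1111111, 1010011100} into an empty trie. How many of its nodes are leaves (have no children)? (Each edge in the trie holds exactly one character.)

6

A leaf is a node with no children — equivalently, the end of a word that is not a proper prefix of any other stored word.
Those words: "101001100", "1010011100", "11101000", "1110100101", "11101010", "1111111"
Leaf count: 6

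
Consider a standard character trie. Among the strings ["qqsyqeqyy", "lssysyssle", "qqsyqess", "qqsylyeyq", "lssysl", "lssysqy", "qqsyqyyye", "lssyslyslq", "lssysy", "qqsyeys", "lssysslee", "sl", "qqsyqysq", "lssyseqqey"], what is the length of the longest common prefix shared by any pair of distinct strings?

6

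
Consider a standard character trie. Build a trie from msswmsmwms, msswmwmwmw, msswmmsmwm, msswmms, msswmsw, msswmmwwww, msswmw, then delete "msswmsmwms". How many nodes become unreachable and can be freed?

After clearing the end-marker at "msswmsmwms", prune upward until reaching a node still needed by another word.
The suffix "mwms" (4 nodes) is used only by "msswmsmwms"; the node for "msswms" still has the child "w", so pruning stops there.
Nodes removed: 4

4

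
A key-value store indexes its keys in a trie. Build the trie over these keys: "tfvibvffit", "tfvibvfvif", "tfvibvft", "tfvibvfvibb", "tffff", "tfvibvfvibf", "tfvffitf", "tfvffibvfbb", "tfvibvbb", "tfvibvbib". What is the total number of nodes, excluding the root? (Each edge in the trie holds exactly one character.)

Count nodes per top-level branch (shared prefixes stored once):
  't'-branch (tffff, tfvffibvfbb, tfvffitf, tfvibvbb, tfvibvbib, tfvibvffit, tfvibvft, tfvibvfvibb, tfvibvfvibf, tfvibvfvif): 34 nodes
Sum: 34

34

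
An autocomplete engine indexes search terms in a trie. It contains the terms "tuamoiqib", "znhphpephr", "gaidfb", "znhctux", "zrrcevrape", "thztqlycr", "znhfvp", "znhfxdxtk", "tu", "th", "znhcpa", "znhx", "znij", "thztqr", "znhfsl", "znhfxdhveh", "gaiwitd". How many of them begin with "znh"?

8

Traverse to the node for "znh", then collect every word in that subtree.
Words under "znh": znhcpa, znhctux, znhfsl, znhfvp, znhfxdhveh, znhfxdxtk, znhphpephr, znhx
Count: 8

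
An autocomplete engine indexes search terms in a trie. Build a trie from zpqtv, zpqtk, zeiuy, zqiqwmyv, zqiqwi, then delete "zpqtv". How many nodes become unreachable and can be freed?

Walk "zpqtv" from the leaf back toward the root, removing each node that no remaining word uses.
The suffix "v" (1 node) is used only by "zpqtv"; the node for "zpqt" still has the child "k", so pruning stops there.
Nodes removed: 1

1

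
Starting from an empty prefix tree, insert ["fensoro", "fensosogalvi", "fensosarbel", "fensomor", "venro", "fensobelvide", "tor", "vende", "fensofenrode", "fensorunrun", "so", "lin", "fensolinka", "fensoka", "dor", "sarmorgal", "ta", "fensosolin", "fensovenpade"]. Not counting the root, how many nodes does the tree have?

85

Count nodes per top-level branch (shared prefixes stored once):
  'd'-branch (dor): 3 nodes
  'f'-branch (fensobelvide, fensofenrode, fensoka, fensolinka, fensomor, fensoro, fensorunrun, fensosarbel, fensosogalvi, fensosolin, fensovenpade): 58 nodes
  'l'-branch (lin): 3 nodes
  's'-branch (sarmorgal, so): 10 nodes
  't'-branch (ta, tor): 4 nodes
  'v'-branch (vende, venro): 7 nodes
Sum: 85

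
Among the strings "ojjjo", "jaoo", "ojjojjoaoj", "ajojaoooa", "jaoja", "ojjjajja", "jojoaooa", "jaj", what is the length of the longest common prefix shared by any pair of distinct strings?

The deepest shared node is where two words last agree before diverging.
"ojjjajja" and "ojjjo" agree on "ojjj" (4 characters) before diverging; nothing deeper is shared.
Longest shared-prefix length: 4

4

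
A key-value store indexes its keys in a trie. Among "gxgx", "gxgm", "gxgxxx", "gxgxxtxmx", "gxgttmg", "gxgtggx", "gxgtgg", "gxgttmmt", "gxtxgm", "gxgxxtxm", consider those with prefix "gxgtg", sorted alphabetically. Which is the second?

Words with prefix "gxgtg", in lexicographic order: "gxgtgg", "gxgtggx"
The 2nd is gxgtggx.

gxgtggx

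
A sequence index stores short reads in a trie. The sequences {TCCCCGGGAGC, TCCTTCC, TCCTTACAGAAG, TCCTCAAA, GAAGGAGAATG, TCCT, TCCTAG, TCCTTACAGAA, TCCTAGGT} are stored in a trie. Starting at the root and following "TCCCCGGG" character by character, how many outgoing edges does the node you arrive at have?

The children of the "TCCCCGGG" node are the distinct next characters among strings starting with "TCCCCGGG".
Characters that immediately follow "TCCCCGGG" among the stored strings: {A}.
That node has 1 child edge.

1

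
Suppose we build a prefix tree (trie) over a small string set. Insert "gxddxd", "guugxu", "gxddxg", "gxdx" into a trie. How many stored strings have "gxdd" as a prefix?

Filter for entries beginning with "gxdd":
Words under "gxdd": gxddxd, gxddxg
Count: 2

2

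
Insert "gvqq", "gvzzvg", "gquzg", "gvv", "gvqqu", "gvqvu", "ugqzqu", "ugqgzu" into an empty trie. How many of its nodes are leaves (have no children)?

7

Leaves are exactly the stored words that no other stored word extends.
Those words: "gquzg", "gvqqu", "gvqvu", "gvv", "gvzzvg", "ugqgzu", "ugqzqu"
Leaf count: 7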